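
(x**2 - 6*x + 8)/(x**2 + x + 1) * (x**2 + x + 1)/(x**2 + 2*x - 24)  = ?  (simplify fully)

Factor: x**2 - 6*x + 8 = (x - 4)*(x - 2);  x**2 + 2*x - 24 = (x - 4)*(x + 6)
Cancel the common factors (x**2 + x + 1), (x - 4).

(x - 2)/(x + 6)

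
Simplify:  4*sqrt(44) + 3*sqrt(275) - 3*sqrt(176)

11*sqrt(11)

4*sqrt(44) = 8*sqrt(11); 3*sqrt(275) = 15*sqrt(11); 3*sqrt(176) = 12*sqrt(11)
Combine: (8 + 15 - 12)·sqrt(11) = 11*sqrt(11)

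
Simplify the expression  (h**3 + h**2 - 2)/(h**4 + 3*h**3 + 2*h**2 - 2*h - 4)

1/(h + 2)

Factor: h**3 + h**2 - 2 = (h**2 + 2*h + 2)*(h - 1);  h**4 + 3*h**3 + 2*h**2 - 2*h - 4 = (h - 1)*(h**2 + 2*h + 2)*(h + 2)
Cancel the common factors (h**2 + 2*h + 2), (h - 1).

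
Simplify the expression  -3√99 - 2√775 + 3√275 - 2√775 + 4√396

3√99 = 9*√11; 2√775 = 10*√31; 3√275 = 15*√11; 2√775 = 10*√31; 4√396 = 24*√11

-20*√31 + 30*√11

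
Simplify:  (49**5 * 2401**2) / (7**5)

49**5 = 7**10; 2401**2 = 7**8; 7**5 = 7**5
Combine exponents: 7**13

7**13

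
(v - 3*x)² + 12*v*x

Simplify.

(v + 3*x)²

Expand the square and combine the 12*v*x term.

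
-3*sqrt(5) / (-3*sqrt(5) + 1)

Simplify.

(3*sqrt(5) + 45)/44

Multiply numerator and denominator by 1 + 3*sqrt(5).
Denominator becomes -44; numerator becomes -45 - 3*sqrt(5).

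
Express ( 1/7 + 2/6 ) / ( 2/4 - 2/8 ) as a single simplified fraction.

Numerator: 1/7 + 2/6 = 10/21
Denominator: 2/4 - 2/8 = 1/4
Divide: (10/21) · (4) = 40/21

40/21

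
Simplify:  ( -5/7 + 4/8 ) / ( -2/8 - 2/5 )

30/91

Numerator: -5/7 + 4/8 = -3/14
Denominator: -2/8 - 2/5 = -13/20
Divide: (-3/14) · (-20/13) = 30/91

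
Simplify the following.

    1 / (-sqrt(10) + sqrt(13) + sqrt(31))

Group as (sqrt(13) + sqrt(31)) - sqrt(10); multiply by (sqrt(13) + sqrt(31)) + sqrt(10), then rationalise the remaining surd.

(-17*sqrt(10) - 4*sqrt(31) + 14*sqrt(13) + sqrt(4030))/228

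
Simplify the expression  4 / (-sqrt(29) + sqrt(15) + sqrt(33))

(-76*sqrt(29) + 44*sqrt(33) + 188*sqrt(15) + 24*sqrt(1595))/1619

Group as (sqrt(15) + sqrt(33)) - sqrt(29); multiply by (sqrt(15) + sqrt(33)) + sqrt(29), then rationalise the remaining surd.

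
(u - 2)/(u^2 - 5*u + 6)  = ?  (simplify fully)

1/(u - 3)

Factor: u^2 - 5*u + 6 = (u - 3)*(u - 2)
Cancel the common factor (u - 2).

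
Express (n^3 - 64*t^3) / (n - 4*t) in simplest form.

Factor as (a-b)(a^2+ab+b^2) with a=n, b=(4*t).

n^2 + 4*n*t + 16*t^2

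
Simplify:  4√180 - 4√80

8*√5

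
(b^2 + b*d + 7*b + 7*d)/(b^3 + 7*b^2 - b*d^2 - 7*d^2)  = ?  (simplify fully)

1/(b - d)

Factor: b^2 + b*d + 7*b + 7*d = (b + d)*(b + 7);  b^3 + 7*b^2 - b*d^2 - 7*d^2 = (b + d)*(b - d)*(b + 7)
Cancel the common factors (b + d), (b + 7).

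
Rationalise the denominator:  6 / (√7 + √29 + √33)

Group as (√29 + √33) + √7; multiply by (√29 + √33) - √7, then rationalise the remaining surd.

(-12*√6699 + 18*√33 + 66*√29 + 330*√7)/803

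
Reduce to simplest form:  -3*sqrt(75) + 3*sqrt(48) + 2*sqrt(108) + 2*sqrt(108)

3*sqrt(75) = 15*sqrt(3); 3*sqrt(48) = 12*sqrt(3); 2*sqrt(108) = 12*sqrt(3); 2*sqrt(108) = 12*sqrt(3)
Combine: (-15 + 12 + 12 + 12)·sqrt(3) = 21*sqrt(3)

21*sqrt(3)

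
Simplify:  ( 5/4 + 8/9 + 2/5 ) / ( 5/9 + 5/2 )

Numerator: 5/4 + 8/9 + 2/5 = 457/180
Denominator: 5/9 + 5/2 = 55/18
Divide: (457/180) · (18/55) = 457/550

457/550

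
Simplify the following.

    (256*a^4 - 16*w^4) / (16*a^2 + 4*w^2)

16*a^2 - 4*w^2

256*a^4 - 16*w^4 factors as -16*(-2*a + w)*(2*a + w)*(4*a^2 + w^2).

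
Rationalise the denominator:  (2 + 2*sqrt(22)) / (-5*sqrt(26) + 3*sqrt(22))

Multiply numerator and denominator by 3*sqrt(22) + 5*sqrt(26).
Denominator becomes -452; numerator becomes 6*sqrt(22) + 10*sqrt(26) + 132 + 20*sqrt(143).

(-10*sqrt(143) - 66 - 5*sqrt(26) - 3*sqrt(22))/226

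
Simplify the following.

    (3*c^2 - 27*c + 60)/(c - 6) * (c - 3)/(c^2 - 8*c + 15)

(3*c - 12)/(c - 6)

Factor: 3*c^2 - 27*c + 60 = 3*(c - 4)*(c - 5);  c^2 - 8*c + 15 = (c - 3)*(c - 5)
Cancel the common factors (c - 5), (c - 3).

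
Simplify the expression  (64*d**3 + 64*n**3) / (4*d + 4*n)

Factor as (a+b)(a**2-ab+b**2) with a=(4*n), b=(4*d).

16*d**2 - 16*d*n + 16*n**2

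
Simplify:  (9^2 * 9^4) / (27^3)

9^2 = 3^4; 9^4 = 3^8; 27^3 = 3^9
Combine exponents: 3^3

3^3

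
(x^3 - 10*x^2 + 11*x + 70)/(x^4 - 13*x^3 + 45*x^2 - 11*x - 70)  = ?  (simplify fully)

(x + 2)/(x^2 - x - 2)

Factor: x^3 - 10*x^2 + 11*x + 70 = (x - 5)*(x + 2)*(x - 7);  x^4 - 13*x^3 + 45*x^2 - 11*x - 70 = (x - 7)*(x + 1)*(x - 5)*(x - 2)
Cancel the common factors (x - 7), (x - 5).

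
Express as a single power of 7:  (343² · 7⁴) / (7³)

343² = 7^6; 7⁴ = 7^4; 7³ = 7^3
Combine exponents: 7^7

7^7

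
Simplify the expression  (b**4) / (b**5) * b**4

b**3

Quotient: (b**-1)
Multiply by b**4: add exponents.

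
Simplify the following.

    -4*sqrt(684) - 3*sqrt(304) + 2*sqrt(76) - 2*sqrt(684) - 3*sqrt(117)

4*sqrt(684) = 24*sqrt(19); 3*sqrt(304) = 12*sqrt(19); 2*sqrt(76) = 4*sqrt(19); 2*sqrt(684) = 12*sqrt(19); 3*sqrt(117) = 9*sqrt(13)

-44*sqrt(19) - 9*sqrt(13)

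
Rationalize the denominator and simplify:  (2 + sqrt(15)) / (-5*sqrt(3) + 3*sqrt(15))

(10*sqrt(3) + 6*sqrt(15) + 15*sqrt(5) + 45)/60

Multiply numerator and denominator by 5*sqrt(3) + 3*sqrt(15).
Denominator becomes 60; numerator becomes 10*sqrt(3) + 6*sqrt(15) + 15*sqrt(5) + 45.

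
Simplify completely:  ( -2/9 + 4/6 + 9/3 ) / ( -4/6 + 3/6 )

-62/3

Numerator: -2/9 + 4/6 + 9/3 = 31/9
Denominator: -4/6 + 3/6 = -1/6
Divide: (31/9) · (-6) = -62/3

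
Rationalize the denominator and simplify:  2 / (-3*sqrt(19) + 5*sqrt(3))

(-3*sqrt(19) - 5*sqrt(3))/48

Multiply numerator and denominator by 5*sqrt(3) + 3*sqrt(19).
Denominator becomes -96; numerator becomes 10*sqrt(3) + 6*sqrt(19).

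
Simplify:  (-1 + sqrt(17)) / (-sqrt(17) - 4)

-21 + 5*sqrt(17)

Multiply numerator and denominator by -4 + sqrt(17).
Denominator becomes -1; numerator becomes -5*sqrt(17) + 21.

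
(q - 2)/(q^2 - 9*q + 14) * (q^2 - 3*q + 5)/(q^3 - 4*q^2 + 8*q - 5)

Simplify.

1/(q^2 - 8*q + 7)

Factor: q^2 - 9*q + 14 = (q - 7)*(q - 2);  q^3 - 4*q^2 + 8*q - 5 = (q - 1)*(q^2 - 3*q + 5)
Cancel the common factors (q^2 - 3*q + 5), (q - 2).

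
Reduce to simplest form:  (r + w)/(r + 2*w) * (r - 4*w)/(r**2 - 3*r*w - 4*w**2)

Factor: r**2 - 3*r*w - 4*w**2 = (r + w)*(r - 4*w)
Cancel the common factors (r + w), (r - 4*w).

1/(r + 2*w)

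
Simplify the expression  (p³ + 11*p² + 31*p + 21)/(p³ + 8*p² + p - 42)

(p + 1)/(p - 2)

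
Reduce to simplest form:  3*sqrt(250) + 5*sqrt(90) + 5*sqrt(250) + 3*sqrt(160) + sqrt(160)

71*sqrt(10)

3*sqrt(250) = 15*sqrt(10); 5*sqrt(90) = 15*sqrt(10); 5*sqrt(250) = 25*sqrt(10); 3*sqrt(160) = 12*sqrt(10); sqrt(160) = 4*sqrt(10)
Combine: (15 + 15 + 25 + 12 + 4)·sqrt(10) = 71*sqrt(10)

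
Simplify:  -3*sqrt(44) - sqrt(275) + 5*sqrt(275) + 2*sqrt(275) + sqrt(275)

29*sqrt(11)

3*sqrt(44) = 6*sqrt(11); sqrt(275) = 5*sqrt(11); 5*sqrt(275) = 25*sqrt(11); 2*sqrt(275) = 10*sqrt(11); sqrt(275) = 5*sqrt(11)
Combine: (-6 - 5 + 25 + 10 + 5)·sqrt(11) = 29*sqrt(11)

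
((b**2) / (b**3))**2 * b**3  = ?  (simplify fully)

Inside the bracket: (b**-1)
Raise to the power 2: (b**-2)
Multiply by b**3: add exponents.

b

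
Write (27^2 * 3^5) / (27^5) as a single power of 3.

3^(-4)

27^2 = 3^6; 3^5 = 3^5; 27^5 = 3^15
Combine exponents: 3^(-4)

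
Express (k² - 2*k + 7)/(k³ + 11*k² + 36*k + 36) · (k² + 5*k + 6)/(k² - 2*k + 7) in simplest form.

1/(k + 6)

Factor: k³ + 11*k² + 36*k + 36 = (k + 6)·(k + 3)·(k + 2);  k² + 5*k + 6 = (k + 2)·(k + 3)
Cancel the common factors (k² - 2*k + 7), (k + 2), (k + 3).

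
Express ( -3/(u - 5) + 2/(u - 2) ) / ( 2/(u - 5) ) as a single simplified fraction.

(-u - 4)/(2*u - 4)

Numerator: -3/(u - 5) + 2/(u - 2) = (-u - 4)/(u² - 7*u + 10)
Denominator: 2/(u - 5) = 2/(u - 5)
Divide: ((-u - 4)/(u² - 7*u + 10)) · (u/2 - 5/2) = (-u - 4)/(2*u - 4)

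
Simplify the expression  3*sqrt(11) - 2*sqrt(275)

3*sqrt(11) = 3*sqrt(11); 2*sqrt(275) = 10*sqrt(11)
Combine: (3 - 10)·sqrt(11) = -7*sqrt(11)

-7*sqrt(11)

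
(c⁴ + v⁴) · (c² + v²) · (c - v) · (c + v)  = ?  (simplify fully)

c⁸ - v⁸

Telescope via difference of squares: (c+v)(c-v) = c² - v², then repeat with the next factor.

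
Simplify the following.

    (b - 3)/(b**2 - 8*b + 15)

Factor: b**2 - 8*b + 15 = (b - 5)*(b - 3)
Cancel the common factor (b - 3).

1/(b - 5)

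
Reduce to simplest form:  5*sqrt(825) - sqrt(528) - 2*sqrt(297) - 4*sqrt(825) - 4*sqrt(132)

-13*sqrt(33)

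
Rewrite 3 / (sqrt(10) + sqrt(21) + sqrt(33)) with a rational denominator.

(-9*sqrt(770) - 3*sqrt(33) + 33*sqrt(21) + 66*sqrt(10))/418

Group as (sqrt(10) + sqrt(21)) + sqrt(33); multiply by (sqrt(10) + sqrt(21)) - sqrt(33), then rationalise the remaining surd.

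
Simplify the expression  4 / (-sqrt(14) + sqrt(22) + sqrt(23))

Group as (sqrt(22) + sqrt(23)) - sqrt(14); multiply by (sqrt(22) + sqrt(23)) + sqrt(14), then rationalise the remaining surd.

(-124*sqrt(14) + 52*sqrt(23) + 60*sqrt(22) + 16*sqrt(1771))/1063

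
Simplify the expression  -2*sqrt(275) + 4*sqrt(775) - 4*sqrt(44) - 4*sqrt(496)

2*sqrt(275) = 10*sqrt(11); 4*sqrt(775) = 20*sqrt(31); 4*sqrt(44) = 8*sqrt(11); 4*sqrt(496) = 16*sqrt(31)

-18*sqrt(11) + 4*sqrt(31)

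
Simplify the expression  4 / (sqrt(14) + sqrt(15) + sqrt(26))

Group as (sqrt(14) + sqrt(15)) + sqrt(26); multiply by (sqrt(14) + sqrt(15)) - sqrt(26), then rationalise the remaining surd.

(-16*sqrt(1365) + 12*sqrt(26) + 100*sqrt(15) + 108*sqrt(14))/831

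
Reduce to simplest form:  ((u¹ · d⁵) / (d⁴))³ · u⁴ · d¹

Inside the bracket: u¹ · d¹
Raise to the power 3: u³ · d³
Multiply by u⁴ · d¹: add exponents.

d⁴*u⁷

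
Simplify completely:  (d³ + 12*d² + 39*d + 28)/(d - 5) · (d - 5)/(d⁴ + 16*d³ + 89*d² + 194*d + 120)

Factor: d³ + 12*d² + 39*d + 28 = (d + 7)·(d + 4)·(d + 1);  d⁴ + 16*d³ + 89*d² + 194*d + 120 = (d + 1)·(d + 5)·(d + 6)·(d + 4)
Cancel the common factors (d - 5), (d + 4), (d + 1).

(d + 7)/(d² + 11*d + 30)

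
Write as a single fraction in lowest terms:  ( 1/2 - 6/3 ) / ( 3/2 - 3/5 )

Numerator: 1/2 - 6/3 = -3/2
Denominator: 3/2 - 3/5 = 9/10
Divide: (-3/2) · (10/9) = -5/3

-5/3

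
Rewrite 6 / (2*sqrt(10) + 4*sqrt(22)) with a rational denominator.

(-sqrt(10) + 2*sqrt(22))/26

Multiply numerator and denominator by -2*sqrt(10) + 4*sqrt(22).
Denominator becomes 312; numerator becomes -12*sqrt(10) + 24*sqrt(22).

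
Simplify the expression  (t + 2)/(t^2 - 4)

1/(t - 2)

Factor: t^2 - 4 = (t - 2)*(t + 2)
Cancel the common factor (t + 2).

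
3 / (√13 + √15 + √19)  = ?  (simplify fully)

Group as (√13 + √19) + √15; multiply by (√13 + √19) - √15, then rationalise the remaining surd.

(-2*√3705 + 9*√19 + 17*√15 + 21*√13)/233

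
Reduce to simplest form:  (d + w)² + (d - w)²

Write as f(d,w) + f(d,-w) and expand.

2*d² + 2*w²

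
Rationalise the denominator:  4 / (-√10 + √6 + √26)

Group as (√6 + √26) - √10; multiply by (√6 + √26) + √10, then rationalise the remaining surd.

(-22*√10 - 10*√26 + 30*√6 + 4*√390)/35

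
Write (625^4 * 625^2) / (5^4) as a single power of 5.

625^4 = 5^16; 625^2 = 5^8; 5^4 = 5^4
Combine exponents: 5^20

5^20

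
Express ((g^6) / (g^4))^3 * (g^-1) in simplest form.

Inside the bracket: g^2
Raise to the power 3: g^6
Multiply by (g^-1): add exponents.

g^5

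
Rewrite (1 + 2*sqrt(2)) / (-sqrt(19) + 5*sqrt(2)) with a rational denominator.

(sqrt(19) + 5*sqrt(2) + 2*sqrt(38) + 20)/31

Multiply numerator and denominator by sqrt(19) + 5*sqrt(2).
Denominator becomes 31; numerator becomes sqrt(19) + 5*sqrt(2) + 2*sqrt(38) + 20.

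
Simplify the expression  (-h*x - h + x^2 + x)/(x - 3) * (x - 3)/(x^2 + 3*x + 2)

(-h + x)/(x + 2)

Factor: -h*x - h + x^2 + x = (x + 1)*(-h + x);  x^2 + 3*x + 2 = (x + 2)*(x + 1)
Cancel the common factors (x - 3), (x + 1).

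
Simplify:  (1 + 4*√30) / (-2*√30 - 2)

(-119 + 3*√30)/58

Multiply numerator and denominator by -2 + 2*√30.
Denominator becomes -116; numerator becomes -6*√30 + 238.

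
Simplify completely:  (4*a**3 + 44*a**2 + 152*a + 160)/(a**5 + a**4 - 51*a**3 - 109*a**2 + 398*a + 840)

Factor: 4*a**3 + 44*a**2 + 152*a + 160 = 4*(a + 4)*(a + 2)*(a + 5);  a**5 + a**4 - 51*a**3 - 109*a**2 + 398*a + 840 = (a - 3)*(a + 5)*(a - 7)*(a + 4)*(a + 2)
Cancel the common factors (a + 5), (a + 2), (a + 4).

4/(a**2 - 10*a + 21)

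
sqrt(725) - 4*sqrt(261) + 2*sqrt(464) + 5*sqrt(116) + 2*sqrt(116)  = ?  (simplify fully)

15*sqrt(29)

sqrt(725) = 5*sqrt(29); 4*sqrt(261) = 12*sqrt(29); 2*sqrt(464) = 8*sqrt(29); 5*sqrt(116) = 10*sqrt(29); 2*sqrt(116) = 4*sqrt(29)
Combine: (5 - 12 + 8 + 10 + 4)·sqrt(29) = 15*sqrt(29)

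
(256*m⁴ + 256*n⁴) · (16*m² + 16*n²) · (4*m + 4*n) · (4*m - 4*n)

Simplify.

Telescope via difference of squares: ((4*m)+(4*n))((4*m)-(4*n)) = 16*m² - 16*n², then repeat with the next factor.

65536*m⁸ - 65536*n⁸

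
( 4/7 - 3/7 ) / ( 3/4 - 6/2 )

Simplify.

Numerator: 4/7 - 3/7 = 1/7
Denominator: 3/4 - 6/2 = -9/4
Divide: (1/7) · (-4/9) = -4/63

-4/63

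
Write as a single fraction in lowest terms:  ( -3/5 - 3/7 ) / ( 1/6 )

-216/35

Numerator: -3/5 - 3/7 = -36/35
Denominator: 1/6 = 1/6
Divide: (-36/35) · (6) = -216/35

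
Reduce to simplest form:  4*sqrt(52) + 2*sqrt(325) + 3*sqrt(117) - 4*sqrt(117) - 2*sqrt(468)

3*sqrt(13)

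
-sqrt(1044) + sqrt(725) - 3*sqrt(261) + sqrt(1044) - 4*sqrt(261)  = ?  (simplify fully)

-16*sqrt(29)

sqrt(1044) = 6*sqrt(29); sqrt(725) = 5*sqrt(29); 3*sqrt(261) = 9*sqrt(29); sqrt(1044) = 6*sqrt(29); 4*sqrt(261) = 12*sqrt(29)
Combine: (-6 + 5 - 9 + 6 - 12)·sqrt(29) = -16*sqrt(29)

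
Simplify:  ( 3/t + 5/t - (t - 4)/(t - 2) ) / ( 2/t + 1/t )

(-t^2 + 12*t - 16)/(3*t - 6)

Numerator: 3/t + 5/t - (t - 4)/(t - 2) = (-t^2 + 12*t - 16)/(t^2 - 2*t)
Denominator: 2/t + 1/t = 3/t
Divide: ((-t^2 + 12*t - 16)/(t^2 - 2*t)) · (t/3) = (-t^2 + 12*t - 16)/(3*t - 6)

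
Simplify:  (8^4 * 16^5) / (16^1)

2^28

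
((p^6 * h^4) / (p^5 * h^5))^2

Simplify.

p^2/h^2

Inside the bracket: p^1 * (h^-1)
Raise to the power 2: p^2 * (h^-2)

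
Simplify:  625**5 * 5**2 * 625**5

5**42

625**5 = 5**20; 5**2 = 5**2; 625**5 = 5**20
Combine exponents: 5**42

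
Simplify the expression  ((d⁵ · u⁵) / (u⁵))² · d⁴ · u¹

d^14*u

Inside the bracket: d⁵
Raise to the power 2: d^10
Multiply by d⁴ · u¹: add exponents.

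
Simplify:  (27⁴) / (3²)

3^10

27⁴ = 3^12; 3² = 3^2
Combine exponents: 3^10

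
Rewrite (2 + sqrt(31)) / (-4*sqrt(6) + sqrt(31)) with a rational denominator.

Multiply numerator and denominator by sqrt(31) + 4*sqrt(6).
Denominator becomes -65; numerator becomes 2*sqrt(31) + 8*sqrt(6) + 31 + 4*sqrt(186).

(-4*sqrt(186) - 31 - 8*sqrt(6) - 2*sqrt(31))/65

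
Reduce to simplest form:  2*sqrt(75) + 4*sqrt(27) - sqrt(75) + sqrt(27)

20*sqrt(3)

2*sqrt(75) = 10*sqrt(3); 4*sqrt(27) = 12*sqrt(3); sqrt(75) = 5*sqrt(3); sqrt(27) = 3*sqrt(3)
Combine: (10 + 12 - 5 + 3)·sqrt(3) = 20*sqrt(3)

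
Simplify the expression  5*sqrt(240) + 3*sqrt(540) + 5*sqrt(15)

43*sqrt(15)

5*sqrt(240) = 20*sqrt(15); 3*sqrt(540) = 18*sqrt(15); 5*sqrt(15) = 5*sqrt(15)
Combine: (20 + 18 + 5)·sqrt(15) = 43*sqrt(15)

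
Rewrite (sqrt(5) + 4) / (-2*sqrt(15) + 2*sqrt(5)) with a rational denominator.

Multiply numerator and denominator by 2*sqrt(5) + 2*sqrt(15).
Denominator becomes -40; numerator becomes 10 + 10*sqrt(3) + 8*sqrt(5) + 8*sqrt(15).

(-4*sqrt(15) - 4*sqrt(5) - 5*sqrt(3) - 5)/20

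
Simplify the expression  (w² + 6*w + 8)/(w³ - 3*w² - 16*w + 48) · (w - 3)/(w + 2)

1/(w - 4)

Factor: w² + 6*w + 8 = (w + 4)·(w + 2);  w³ - 3*w² - 16*w + 48 = (w - 3)·(w + 4)·(w - 4)
Cancel the common factors (w + 2), (w + 4), (w - 3).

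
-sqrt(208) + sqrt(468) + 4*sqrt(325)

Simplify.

sqrt(208) = 4*sqrt(13); sqrt(468) = 6*sqrt(13); 4*sqrt(325) = 20*sqrt(13)
Combine: (-4 + 6 + 20)·sqrt(13) = 22*sqrt(13)

22*sqrt(13)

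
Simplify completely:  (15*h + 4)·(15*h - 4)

225*h² - 16

Product of conjugates: (P+Q)(P-Q) = P^2 - Q^2.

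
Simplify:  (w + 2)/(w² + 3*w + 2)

Factor: w² + 3*w + 2 = (w + 2)·(w + 1)
Cancel the common factor (w + 2).

1/(w + 1)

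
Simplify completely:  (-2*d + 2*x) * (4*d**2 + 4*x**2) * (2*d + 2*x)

-16*d**4 + 16*x**4

Telescope via difference of squares: ((2*x)+(2*d))((2*x)-(2*d)) = -4*d**2 + 4*x**2, then repeat with the next factor.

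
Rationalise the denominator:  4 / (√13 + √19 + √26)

Group as (√19 + √26) + √13; multiply by (√19 + √26) - √13, then rationalise the remaining surd.

(-13*√38 + 3*√26 + 10*√19 + 16*√13)/119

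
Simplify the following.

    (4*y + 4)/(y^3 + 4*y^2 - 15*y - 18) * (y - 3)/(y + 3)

4/(y^2 + 9*y + 18)

Factor: 4*y + 4 = 4*(y + 1);  y^3 + 4*y^2 - 15*y - 18 = (y - 3)*(y + 1)*(y + 6)
Cancel the common factors (y + 1), (y - 3).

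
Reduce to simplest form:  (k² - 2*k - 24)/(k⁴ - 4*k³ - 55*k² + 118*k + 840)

Factor: k² - 2*k - 24 = (k + 4)·(k - 6);  k⁴ - 4*k³ - 55*k² + 118*k + 840 = (k - 7)·(k - 6)·(k + 5)·(k + 4)
Cancel the common factors (k - 6), (k + 4).

1/(k² - 2*k - 35)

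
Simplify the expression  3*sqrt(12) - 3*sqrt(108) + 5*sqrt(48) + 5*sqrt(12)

3*sqrt(12) = 6*sqrt(3); 3*sqrt(108) = 18*sqrt(3); 5*sqrt(48) = 20*sqrt(3); 5*sqrt(12) = 10*sqrt(3)
Combine: (6 - 18 + 20 + 10)·sqrt(3) = 18*sqrt(3)

18*sqrt(3)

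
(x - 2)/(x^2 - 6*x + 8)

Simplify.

1/(x - 4)

Factor: x^2 - 6*x + 8 = (x - 2)*(x - 4)
Cancel the common factor (x - 2).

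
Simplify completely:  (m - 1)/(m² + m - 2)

1/(m + 2)

Factor: m² + m - 2 = (m + 2)·(m - 1)
Cancel the common factor (m - 1).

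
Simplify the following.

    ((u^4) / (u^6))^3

Inside the bracket: (u^-2)
Raise to the power 3: (u^-6)

u^(-6)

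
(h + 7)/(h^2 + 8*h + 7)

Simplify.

Factor: h^2 + 8*h + 7 = (h + 1)*(h + 7)
Cancel the common factor (h + 7).

1/(h + 1)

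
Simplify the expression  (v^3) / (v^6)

v^(-3)

Quotient: (v^-3)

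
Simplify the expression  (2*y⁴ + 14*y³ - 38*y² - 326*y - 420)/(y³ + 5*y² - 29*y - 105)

2*y + 4

Factor: 2*y⁴ + 14*y³ - 38*y² - 326*y - 420 = 2·(y + 2)·(y + 3)·(y - 5)·(y + 7);  y³ + 5*y² - 29*y - 105 = (y - 5)·(y + 7)·(y + 3)
Cancel the common factors (y + 7), (y - 5), (y + 3).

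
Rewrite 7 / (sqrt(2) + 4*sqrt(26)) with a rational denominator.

(-7*sqrt(2) + 28*sqrt(26))/414

Multiply numerator and denominator by -sqrt(2) + 4*sqrt(26).
Denominator becomes 414; numerator becomes -7*sqrt(2) + 28*sqrt(26).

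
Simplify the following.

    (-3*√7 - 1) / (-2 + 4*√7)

(-43 - 5*√7)/54

Multiply numerator and denominator by -4*√7 - 2.
Denominator becomes -108; numerator becomes 10*√7 + 86.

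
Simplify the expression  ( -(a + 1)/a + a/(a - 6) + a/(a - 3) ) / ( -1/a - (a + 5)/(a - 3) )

(-a**3 + a**2 + 9*a + 18)/(a**3 - 39*a + 18)

Numerator: -(a + 1)/a + a/(a - 6) + a/(a - 3) = (a**3 - a**2 - 9*a - 18)/(a**3 - 9*a**2 + 18*a)
Denominator: -1/a - (a + 5)/(a - 3) = (-a**2 - 6*a + 3)/(a**2 - 3*a)
Divide: ((a**3 - a**2 - 9*a - 18)/(a**3 - 9*a**2 + 18*a)) · ((a**2 - 3*a)/(-a**2 - 6*a + 3)) = (-a**3 + a**2 + 9*a + 18)/(a**3 - 39*a + 18)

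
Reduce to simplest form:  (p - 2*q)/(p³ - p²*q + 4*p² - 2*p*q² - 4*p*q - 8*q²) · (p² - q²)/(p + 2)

(p - q)/(p² + 6*p + 8)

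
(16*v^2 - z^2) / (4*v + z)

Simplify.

Factor (4*v)^2 - z^2 and cancel (4*v + z).

4*v - z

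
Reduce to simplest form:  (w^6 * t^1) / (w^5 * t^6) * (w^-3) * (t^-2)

Quotient: w^1 * (t^-5)
Multiply by (w^-3) * (t^-2): add exponents.

1/(t^7*w^2)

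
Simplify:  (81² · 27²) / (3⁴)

3^10

81² = 3^8; 27² = 3^6; 3⁴ = 3^4
Combine exponents: 3^10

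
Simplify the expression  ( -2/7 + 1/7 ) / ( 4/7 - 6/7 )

1/2

Numerator: -2/7 + 1/7 = -1/7
Denominator: 4/7 - 6/7 = -2/7
Divide: (-1/7) · (-7/2) = 1/2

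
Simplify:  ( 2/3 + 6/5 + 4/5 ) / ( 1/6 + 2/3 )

16/5

Numerator: 2/3 + 6/5 + 4/5 = 8/3
Denominator: 1/6 + 2/3 = 5/6
Divide: (8/3) · (6/5) = 16/5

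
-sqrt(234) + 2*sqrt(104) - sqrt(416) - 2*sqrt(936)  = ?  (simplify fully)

sqrt(234) = 3*sqrt(26); 2*sqrt(104) = 4*sqrt(26); sqrt(416) = 4*sqrt(26); 2*sqrt(936) = 12*sqrt(26)
Combine: (-3 + 4 - 4 - 12)·sqrt(26) = -15*sqrt(26)

-15*sqrt(26)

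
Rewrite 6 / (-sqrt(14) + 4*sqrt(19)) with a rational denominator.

(3*sqrt(14) + 12*sqrt(19))/145

Multiply numerator and denominator by sqrt(14) + 4*sqrt(19).
Denominator becomes 290; numerator becomes 6*sqrt(14) + 24*sqrt(19).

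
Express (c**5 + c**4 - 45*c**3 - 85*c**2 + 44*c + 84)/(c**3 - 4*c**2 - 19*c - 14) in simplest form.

c**2 + 5*c - 6

Factor: c**5 + c**4 - 45*c**3 - 85*c**2 + 44*c + 84 = (c + 2)*(c - 1)*(c + 1)*(c - 7)*(c + 6);  c**3 - 4*c**2 - 19*c - 14 = (c + 2)*(c + 1)*(c - 7)
Cancel the common factors (c + 1), (c + 2), (c - 7).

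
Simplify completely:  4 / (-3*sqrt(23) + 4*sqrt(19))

Multiply numerator and denominator by 3*sqrt(23) + 4*sqrt(19).
Denominator becomes 97; numerator becomes 12*sqrt(23) + 16*sqrt(19).

(12*sqrt(23) + 16*sqrt(19))/97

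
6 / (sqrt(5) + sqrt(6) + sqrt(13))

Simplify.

(-3*sqrt(390) - 3*sqrt(13) + 18*sqrt(6) + 21*sqrt(5))/29

Group as (sqrt(6) + sqrt(13)) + sqrt(5); multiply by (sqrt(6) + sqrt(13)) - sqrt(5), then rationalise the remaining surd.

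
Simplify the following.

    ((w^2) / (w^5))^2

w^(-6)

Inside the bracket: (w^-3)
Raise to the power 2: (w^-6)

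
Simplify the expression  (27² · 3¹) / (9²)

27² = 3^6; 3¹ = 3^1; 9² = 3^4
Combine exponents: 3^3

3^3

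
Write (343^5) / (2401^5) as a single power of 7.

7^(-5)

343^5 = 7^15; 2401^5 = 7^20
Combine exponents: 7^(-5)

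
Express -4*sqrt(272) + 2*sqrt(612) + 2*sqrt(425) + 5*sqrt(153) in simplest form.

4*sqrt(272) = 16*sqrt(17); 2*sqrt(612) = 12*sqrt(17); 2*sqrt(425) = 10*sqrt(17); 5*sqrt(153) = 15*sqrt(17)
Combine: (-16 + 12 + 10 + 15)·sqrt(17) = 21*sqrt(17)

21*sqrt(17)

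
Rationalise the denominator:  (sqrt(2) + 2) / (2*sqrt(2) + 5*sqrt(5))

Multiply numerator and denominator by -5*sqrt(5) + 2*sqrt(2).
Denominator becomes -117; numerator becomes -10*sqrt(5) - 5*sqrt(10) + 4 + 4*sqrt(2).

(-4*sqrt(2) - 4 + 5*sqrt(10) + 10*sqrt(5))/117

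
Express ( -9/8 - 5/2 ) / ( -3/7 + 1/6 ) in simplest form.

609/44

Numerator: -9/8 - 5/2 = -29/8
Denominator: -3/7 + 1/6 = -11/42
Divide: (-29/8) · (-42/11) = 609/44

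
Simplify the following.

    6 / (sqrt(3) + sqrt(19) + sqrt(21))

Group as (sqrt(19) + sqrt(21)) + sqrt(3); multiply by (sqrt(19) + sqrt(21)) - sqrt(3), then rationalise the remaining surd.

(-36*sqrt(133) + 6*sqrt(21) + 30*sqrt(19) + 222*sqrt(3))/227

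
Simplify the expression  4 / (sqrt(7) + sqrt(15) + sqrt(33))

(-24*sqrt(385) - 44*sqrt(33) + 100*sqrt(15) + 164*sqrt(7))/299

Group as (sqrt(7) + sqrt(33)) + sqrt(15); multiply by (sqrt(7) + sqrt(33)) - sqrt(15), then rationalise the remaining surd.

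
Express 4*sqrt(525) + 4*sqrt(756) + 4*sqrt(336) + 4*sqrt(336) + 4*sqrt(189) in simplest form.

4*sqrt(525) = 20*sqrt(21); 4*sqrt(756) = 24*sqrt(21); 4*sqrt(336) = 16*sqrt(21); 4*sqrt(336) = 16*sqrt(21); 4*sqrt(189) = 12*sqrt(21)
Combine: (20 + 24 + 16 + 16 + 12)·sqrt(21) = 88*sqrt(21)

88*sqrt(21)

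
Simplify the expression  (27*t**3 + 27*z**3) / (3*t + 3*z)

(3*z)**3 + (3*t)**3 = (3*t + 3*z)(9*t**2 - 9*t*z + 9*z**2).

9*t**2 - 9*t*z + 9*z**2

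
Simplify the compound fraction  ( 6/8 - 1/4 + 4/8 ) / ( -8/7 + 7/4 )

Numerator: 6/8 - 1/4 + 4/8 = 1
Denominator: -8/7 + 7/4 = 17/28
Divide: (1) · (28/17) = 28/17

28/17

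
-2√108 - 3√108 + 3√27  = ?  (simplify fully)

-21*√3

2√108 = 12*√3; 3√108 = 18*√3; 3√27 = 9*√3
Combine: (-12 - 18 + 9)·√3 = -21*√3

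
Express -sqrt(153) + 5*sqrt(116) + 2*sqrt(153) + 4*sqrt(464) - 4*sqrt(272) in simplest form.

-13*sqrt(17) + 26*sqrt(29)

sqrt(153) = 3*sqrt(17); 5*sqrt(116) = 10*sqrt(29); 2*sqrt(153) = 6*sqrt(17); 4*sqrt(464) = 16*sqrt(29); 4*sqrt(272) = 16*sqrt(17)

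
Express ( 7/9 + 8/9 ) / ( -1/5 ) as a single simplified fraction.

Numerator: 7/9 + 8/9 = 5/3
Denominator: -1/5 = -1/5
Divide: (5/3) · (-5) = -25/3

-25/3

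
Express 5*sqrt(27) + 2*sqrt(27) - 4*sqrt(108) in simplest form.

5*sqrt(27) = 15*sqrt(3); 2*sqrt(27) = 6*sqrt(3); 4*sqrt(108) = 24*sqrt(3)
Combine: (15 + 6 - 24)·sqrt(3) = -3*sqrt(3)

-3*sqrt(3)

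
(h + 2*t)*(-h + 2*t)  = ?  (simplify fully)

Difference of squares with P = 2*t, Q = h.

-h^2 + 4*t^2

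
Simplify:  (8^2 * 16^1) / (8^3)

8^2 = 2^6; 16^1 = 2^4; 8^3 = 2^9
Combine exponents: 2^1

2^1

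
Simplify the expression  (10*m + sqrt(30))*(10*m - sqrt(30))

100*m**2 - 30

(10*m)**2 - (sqrt(30))**2 = 100*m**2 - 30.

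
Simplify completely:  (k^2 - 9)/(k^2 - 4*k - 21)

Factor: k^2 - 9 = (k + 3)*(k - 3);  k^2 - 4*k - 21 = (k - 7)*(k + 3)
Cancel the common factor (k + 3).

(k - 3)/(k - 7)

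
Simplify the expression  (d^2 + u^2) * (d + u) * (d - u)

d^4 - u^4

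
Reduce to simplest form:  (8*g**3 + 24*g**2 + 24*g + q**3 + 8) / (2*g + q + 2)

Apply the sum-of-cubes factorisation and cancel (2*g + q + 2).

4*g**2 - 2*g*q + 8*g + q**2 - 2*q + 4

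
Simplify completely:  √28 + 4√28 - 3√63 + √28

3*√7

√28 = 2*√7; 4√28 = 8*√7; 3√63 = 9*√7; √28 = 2*√7
Combine: (2 + 8 - 9 + 2)·√7 = 3*√7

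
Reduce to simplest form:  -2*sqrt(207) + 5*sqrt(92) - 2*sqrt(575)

2*sqrt(207) = 6*sqrt(23); 5*sqrt(92) = 10*sqrt(23); 2*sqrt(575) = 10*sqrt(23)
Combine: (-6 + 10 - 10)·sqrt(23) = -6*sqrt(23)

-6*sqrt(23)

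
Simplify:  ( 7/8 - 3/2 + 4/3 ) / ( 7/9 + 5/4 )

Numerator: 7/8 - 3/2 + 4/3 = 17/24
Denominator: 7/9 + 5/4 = 73/36
Divide: (17/24) · (36/73) = 51/146

51/146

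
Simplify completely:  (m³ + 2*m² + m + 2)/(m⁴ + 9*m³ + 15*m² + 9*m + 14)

Factor: m³ + 2*m² + m + 2 = (m² + 1)·(m + 2);  m⁴ + 9*m³ + 15*m² + 9*m + 14 = (m² + 1)·(m + 2)·(m + 7)
Cancel the common factors (m² + 1), (m + 2).

1/(m + 7)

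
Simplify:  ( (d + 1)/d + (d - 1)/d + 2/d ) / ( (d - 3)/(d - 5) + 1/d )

Numerator: (d + 1)/d + (d - 1)/d + 2/d = (2*d + 2)/d
Denominator: (d - 3)/(d - 5) + 1/d = (d^2 - 2*d - 5)/(d^2 - 5*d)
Divide: ((2*d + 2)/d) · ((d^2 - 5*d)/(d^2 - 2*d - 5)) = (2*d^2 - 8*d - 10)/(d^2 - 2*d - 5)

(2*d^2 - 8*d - 10)/(d^2 - 2*d - 5)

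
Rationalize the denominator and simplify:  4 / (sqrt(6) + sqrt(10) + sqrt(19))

(-16*sqrt(285) - 12*sqrt(19) + 60*sqrt(10) + 92*sqrt(6))/231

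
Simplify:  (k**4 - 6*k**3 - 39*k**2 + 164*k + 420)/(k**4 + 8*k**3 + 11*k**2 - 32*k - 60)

(k**2 - 13*k + 42)/(k**2 + k - 6)

Factor: k**4 - 6*k**3 - 39*k**2 + 164*k + 420 = (k + 5)*(k + 2)*(k - 6)*(k - 7);  k**4 + 8*k**3 + 11*k**2 - 32*k - 60 = (k + 5)*(k + 2)*(k - 2)*(k + 3)
Cancel the common factors (k + 2), (k + 5).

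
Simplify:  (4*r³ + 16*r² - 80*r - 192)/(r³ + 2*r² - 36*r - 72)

Factor: 4*r³ + 16*r² - 80*r - 192 = 4·(r + 6)·(r - 4)·(r + 2);  r³ + 2*r² - 36*r - 72 = (r + 6)·(r - 6)·(r + 2)
Cancel the common factors (r + 6), (r + 2).

(4*r - 16)/(r - 6)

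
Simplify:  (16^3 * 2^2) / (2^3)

2^11

16^3 = 2^12; 2^2 = 2^2; 2^3 = 2^3
Combine exponents: 2^11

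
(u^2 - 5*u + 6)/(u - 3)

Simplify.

u - 2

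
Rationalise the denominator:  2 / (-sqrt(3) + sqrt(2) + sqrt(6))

(-10*sqrt(3) - 2*sqrt(6) + 14*sqrt(2) + 24)/23

Group as (sqrt(2) + sqrt(6)) - sqrt(3); multiply by (sqrt(2) + sqrt(6)) + sqrt(3), then rationalise the remaining surd.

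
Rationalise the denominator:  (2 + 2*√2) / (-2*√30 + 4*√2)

(-2*√15 - √30 - 4 - 2*√2)/22

Multiply numerator and denominator by 4*√2 + 2*√30.
Denominator becomes -88; numerator becomes 8*√2 + 16 + 4*√30 + 8*√15.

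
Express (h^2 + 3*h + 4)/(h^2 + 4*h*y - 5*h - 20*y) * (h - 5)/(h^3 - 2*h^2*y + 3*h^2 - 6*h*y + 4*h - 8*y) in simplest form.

-1/(-h^2 - 2*h*y + 8*y^2)

Factor: h^2 + 4*h*y - 5*h - 20*y = (h - 5)*(h + 4*y);  h^3 - 2*h^2*y + 3*h^2 - 6*h*y + 4*h - 8*y = (h^2 + 3*h + 4)*(h - 2*y)
Cancel the common factors (h^2 + 3*h + 4), (h - 5).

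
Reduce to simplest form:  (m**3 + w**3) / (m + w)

m**2 - m*w + w**2

w**3 + m**3 = (m + w)(m**2 - m*w + w**2).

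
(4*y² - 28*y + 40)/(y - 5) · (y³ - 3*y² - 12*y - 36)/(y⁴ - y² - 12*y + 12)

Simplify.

Factor: 4*y² - 28*y + 40 = 4·(y - 2)·(y - 5);  y³ - 3*y² - 12*y - 36 = (y² + 3*y + 6)·(y - 6);  y⁴ - y² - 12*y + 12 = (y - 2)·(y² + 3*y + 6)·(y - 1)
Cancel the common factors (y² + 3*y + 6), (y - 2), (y - 5).

(4*y - 24)/(y - 1)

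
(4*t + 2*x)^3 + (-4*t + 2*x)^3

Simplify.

Only the even-power cross terms survive.

16*x*(12*t^2 + x^2)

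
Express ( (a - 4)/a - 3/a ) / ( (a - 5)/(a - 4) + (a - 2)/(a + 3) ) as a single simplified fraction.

(a^3 - 8*a^2 - 5*a + 84)/(2*a^3 - 8*a^2 - 7*a)

Numerator: (a - 4)/a - 3/a = (a - 7)/a
Denominator: (a - 5)/(a - 4) + (a - 2)/(a + 3) = (2*a^2 - 8*a - 7)/(a^2 - a - 12)
Divide: ((a - 7)/a) · ((a^2 - a - 12)/(2*a^2 - 8*a - 7)) = (a^3 - 8*a^2 - 5*a + 84)/(2*a^3 - 8*a^2 - 7*a)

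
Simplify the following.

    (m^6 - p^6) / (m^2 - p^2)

m^4 + m^2*p^2 + p^4

m^6 - p^6 factors as -(-m + p)*(m + p)*(m^2 - m*p + p^2)*(m^2 + m*p + p^2).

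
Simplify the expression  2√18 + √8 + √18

11*√2

2√18 = 6*√2; √8 = 2*√2; √18 = 3*√2
Combine: (6 + 2 + 3)·√2 = 11*√2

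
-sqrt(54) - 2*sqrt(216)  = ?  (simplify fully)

-15*sqrt(6)

sqrt(54) = 3*sqrt(6); 2*sqrt(216) = 12*sqrt(6)
Combine: (-3 - 12)·sqrt(6) = -15*sqrt(6)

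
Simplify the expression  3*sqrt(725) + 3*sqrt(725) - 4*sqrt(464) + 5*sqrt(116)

24*sqrt(29)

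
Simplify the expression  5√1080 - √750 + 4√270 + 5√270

5√1080 = 30*√30; √750 = 5*√30; 4√270 = 12*√30; 5√270 = 15*√30
Combine: (30 - 5 + 12 + 15)·√30 = 52*√30

52*√30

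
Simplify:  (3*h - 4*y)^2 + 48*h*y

Expanding gives 9*h^2 + 24*h*y + 16*y^2, a perfect square.

(3*h + 4*y)^2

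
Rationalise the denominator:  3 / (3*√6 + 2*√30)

(-3*√6 + 2*√30)/22

Multiply numerator and denominator by -2*√30 + 3*√6.
Denominator becomes -66; numerator becomes -6*√30 + 9*√6.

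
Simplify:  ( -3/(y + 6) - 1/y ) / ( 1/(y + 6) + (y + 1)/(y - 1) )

(-4*y^2 - 2*y + 6)/(y^3 + 8*y^2 + 5*y)

Numerator: -3/(y + 6) - 1/y = (-4*y - 6)/(y^2 + 6*y)
Denominator: 1/(y + 6) + (y + 1)/(y - 1) = (y^2 + 8*y + 5)/(y^2 + 5*y - 6)
Divide: ((-4*y - 6)/(y^2 + 6*y)) · ((y^2 + 5*y - 6)/(y^2 + 8*y + 5)) = (-4*y^2 - 2*y + 6)/(y^3 + 8*y^2 + 5*y)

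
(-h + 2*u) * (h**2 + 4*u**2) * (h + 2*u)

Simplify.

Telescope via difference of squares: ((2*u)+h)((2*u)-h) = -h**2 + 4*u**2, then repeat with the next factor.

-h**4 + 16*u**4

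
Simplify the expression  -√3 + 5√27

14*√3

√3 = √3; 5√27 = 15*√3
Combine: (-1 + 15)·√3 = 14*√3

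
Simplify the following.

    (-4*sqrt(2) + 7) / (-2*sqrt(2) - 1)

Multiply numerator and denominator by -1 + 2*sqrt(2).
Denominator becomes -7; numerator becomes -23 + 18*sqrt(2).

(-18*sqrt(2) + 23)/7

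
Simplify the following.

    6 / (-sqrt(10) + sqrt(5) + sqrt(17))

Group as (sqrt(5) + sqrt(17)) - sqrt(10); multiply by (sqrt(5) + sqrt(17)) + sqrt(10), then rationalise the remaining surd.

(-18*sqrt(10) - 3*sqrt(17) + 33*sqrt(5) + 15*sqrt(34))/49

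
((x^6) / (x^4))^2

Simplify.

Inside the bracket: x^2
Raise to the power 2: x^4

x^4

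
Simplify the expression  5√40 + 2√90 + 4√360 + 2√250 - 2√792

-12*√22 + 50*√10

5√40 = 10*√10; 2√90 = 6*√10; 4√360 = 24*√10; 2√250 = 10*√10; 2√792 = 12*√22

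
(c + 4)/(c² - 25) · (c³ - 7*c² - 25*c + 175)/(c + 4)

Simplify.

c - 7

Factor: c² - 25 = (c + 5)·(c - 5);  c³ - 7*c² - 25*c + 175 = (c - 5)·(c + 5)·(c - 7)
Cancel the common factors (c + 4), (c - 5), (c + 5).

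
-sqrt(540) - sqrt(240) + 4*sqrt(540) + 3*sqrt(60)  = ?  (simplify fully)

20*sqrt(15)

sqrt(540) = 6*sqrt(15); sqrt(240) = 4*sqrt(15); 4*sqrt(540) = 24*sqrt(15); 3*sqrt(60) = 6*sqrt(15)
Combine: (-6 - 4 + 24 + 6)·sqrt(15) = 20*sqrt(15)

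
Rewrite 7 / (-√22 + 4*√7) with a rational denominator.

(7*√22 + 28*√7)/90

Multiply numerator and denominator by √22 + 4*√7.
Denominator becomes 90; numerator becomes 7*√22 + 28*√7.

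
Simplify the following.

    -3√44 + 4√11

-2*√11

3√44 = 6*√11; 4√11 = 4*√11
Combine: (-6 + 4)·√11 = -2*√11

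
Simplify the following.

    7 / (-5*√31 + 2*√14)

(-35*√31 - 14*√14)/719

Multiply numerator and denominator by 2*√14 + 5*√31.
Denominator becomes -719; numerator becomes 14*√14 + 35*√31.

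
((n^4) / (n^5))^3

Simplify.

Inside the bracket: (n^-1)
Raise to the power 3: (n^-3)

n^(-3)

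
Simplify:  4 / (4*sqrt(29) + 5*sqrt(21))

Multiply numerator and denominator by -4*sqrt(29) + 5*sqrt(21).
Denominator becomes 61; numerator becomes -16*sqrt(29) + 20*sqrt(21).

(-16*sqrt(29) + 20*sqrt(21))/61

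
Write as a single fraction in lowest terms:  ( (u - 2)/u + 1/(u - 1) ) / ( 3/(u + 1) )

Numerator: (u - 2)/u + 1/(u - 1) = (u^2 - 2*u + 2)/(u^2 - u)
Denominator: 3/(u + 1) = 3/(u + 1)
Divide: ((u^2 - 2*u + 2)/(u^2 - u)) · (u/3 + 1/3) = (u^3 - u^2 + 2)/(3*u^2 - 3*u)

(u^3 - u^2 + 2)/(3*u^2 - 3*u)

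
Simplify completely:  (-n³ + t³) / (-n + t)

Factor as (a-b)(a^2+ab+b^2) with a=t, b=n.

n² + n*t + t²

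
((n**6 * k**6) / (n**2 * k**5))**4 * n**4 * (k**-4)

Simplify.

n**20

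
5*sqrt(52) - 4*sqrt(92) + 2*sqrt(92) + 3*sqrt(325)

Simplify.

-4*sqrt(23) + 25*sqrt(13)

5*sqrt(52) = 10*sqrt(13); 4*sqrt(92) = 8*sqrt(23); 2*sqrt(92) = 4*sqrt(23); 3*sqrt(325) = 15*sqrt(13)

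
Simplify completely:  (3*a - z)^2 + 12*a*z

Expanding gives 9*a^2 + 6*a*z + z^2, a perfect square.

(3*a + z)^2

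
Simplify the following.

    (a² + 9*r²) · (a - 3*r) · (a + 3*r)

a⁴ - 81*r⁴

(a+(3*r))(a-(3*r)) = a² - 9*r²; continue pairing.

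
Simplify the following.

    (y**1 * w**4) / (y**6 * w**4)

y**(-5)

Quotient: (y**-5)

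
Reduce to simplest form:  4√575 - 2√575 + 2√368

4√575 = 20*√23; 2√575 = 10*√23; 2√368 = 8*√23
Combine: (20 - 10 + 8)·√23 = 18*√23

18*√23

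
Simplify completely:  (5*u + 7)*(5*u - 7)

Product of conjugates: (P+Q)(P-Q) = P**2 - Q**2.

25*u**2 - 49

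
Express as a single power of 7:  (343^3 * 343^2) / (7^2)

7^13

343^3 = 7^9; 343^2 = 7^6; 7^2 = 7^2
Combine exponents: 7^13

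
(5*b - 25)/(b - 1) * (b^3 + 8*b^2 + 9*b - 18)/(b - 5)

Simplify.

5*b^2 + 45*b + 90

Factor: 5*b - 25 = 5*(b - 5);  b^3 + 8*b^2 + 9*b - 18 = (b - 1)*(b + 3)*(b + 6)
Cancel the common factors (b - 1), (b - 5).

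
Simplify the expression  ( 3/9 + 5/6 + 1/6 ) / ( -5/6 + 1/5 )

Numerator: 3/9 + 5/6 + 1/6 = 4/3
Denominator: -5/6 + 1/5 = -19/30
Divide: (4/3) · (-30/19) = -40/19

-40/19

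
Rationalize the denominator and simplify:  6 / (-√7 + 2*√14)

Multiply numerator and denominator by √7 + 2*√14.
Denominator becomes 49; numerator becomes 6*√7 + 12*√14.

(6*√7 + 12*√14)/49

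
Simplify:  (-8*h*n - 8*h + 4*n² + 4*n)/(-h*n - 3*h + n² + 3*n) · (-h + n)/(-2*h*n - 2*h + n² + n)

4/(n + 3)

Factor: -8*h*n - 8*h + 4*n² + 4*n = 4·(n + 1)·(-2*h + n);  -h*n - 3*h + n² + 3*n = (n + 3)·(-h + n);  -2*h*n - 2*h + n² + n = (-2*h + n)·(n + 1)
Cancel the common factors (-2*h + n), (n + 1), (-h + n).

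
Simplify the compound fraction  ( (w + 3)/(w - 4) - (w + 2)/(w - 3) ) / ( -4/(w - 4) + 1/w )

Numerator: (w + 3)/(w - 4) - (w + 2)/(w - 3) = (2*w - 1)/(w^2 - 7*w + 12)
Denominator: -4/(w - 4) + 1/w = (-3*w - 4)/(w^2 - 4*w)
Divide: ((2*w - 1)/(w^2 - 7*w + 12)) · ((w^2 - 4*w)/(-3*w - 4)) = (-2*w^2 + w)/(3*w^2 - 5*w - 12)

(-2*w^2 + w)/(3*w^2 - 5*w - 12)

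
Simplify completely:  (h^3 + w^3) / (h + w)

h^2 - h*w + w^2

w^3 + h^3 = (h + w)(h^2 - h*w + w^2).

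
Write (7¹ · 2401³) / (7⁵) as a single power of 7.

7^8

7¹ = 7^1; 2401³ = 7^12; 7⁵ = 7^5
Combine exponents: 7^8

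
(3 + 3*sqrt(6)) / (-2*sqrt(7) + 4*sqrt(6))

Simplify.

(3*sqrt(7) + 6*sqrt(6) + 3*sqrt(42) + 36)/34

Multiply numerator and denominator by 2*sqrt(7) + 4*sqrt(6).
Denominator becomes 68; numerator becomes 6*sqrt(7) + 12*sqrt(6) + 6*sqrt(42) + 72.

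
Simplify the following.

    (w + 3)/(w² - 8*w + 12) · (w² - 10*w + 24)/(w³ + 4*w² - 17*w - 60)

1/(w² + 3*w - 10)

Factor: w² - 8*w + 12 = (w - 2)·(w - 6);  w² - 10*w + 24 = (w - 4)·(w - 6);  w³ + 4*w² - 17*w - 60 = (w + 3)·(w + 5)·(w - 4)
Cancel the common factors (w - 6), (w + 3), (w - 4).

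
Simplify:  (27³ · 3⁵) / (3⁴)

3^10

27³ = 3^9; 3⁵ = 3^5; 3⁴ = 3^4
Combine exponents: 3^10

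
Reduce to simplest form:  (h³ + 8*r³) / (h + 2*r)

Apply the sum-of-cubes factorisation and cancel (h + 2*r).

h² - 2*h*r + 4*r²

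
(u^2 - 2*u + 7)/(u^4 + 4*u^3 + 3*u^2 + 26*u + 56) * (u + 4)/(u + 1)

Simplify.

Factor: u^4 + 4*u^3 + 3*u^2 + 26*u + 56 = (u + 4)*(u + 2)*(u^2 - 2*u + 7)
Cancel the common factors (u^2 - 2*u + 7), (u + 4).

1/(u^2 + 3*u + 2)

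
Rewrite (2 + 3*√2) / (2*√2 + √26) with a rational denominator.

(-6 - 2*√2 + √26 + 3*√13)/9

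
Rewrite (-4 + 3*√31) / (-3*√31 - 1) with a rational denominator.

(-283 + 15*√31)/278

Multiply numerator and denominator by -1 + 3*√31.
Denominator becomes -278; numerator becomes -15*√31 + 283.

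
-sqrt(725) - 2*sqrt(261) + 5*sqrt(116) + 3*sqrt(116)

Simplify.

5*sqrt(29)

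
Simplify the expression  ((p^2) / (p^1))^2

p^2

Inside the bracket: p^1
Raise to the power 2: p^2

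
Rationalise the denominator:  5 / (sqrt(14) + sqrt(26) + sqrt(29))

(-4*sqrt(2639) + 11*sqrt(29) + 17*sqrt(26) + 41*sqrt(14))/267

Group as (sqrt(14) + sqrt(29)) + sqrt(26); multiply by (sqrt(14) + sqrt(29)) - sqrt(26), then rationalise the remaining surd.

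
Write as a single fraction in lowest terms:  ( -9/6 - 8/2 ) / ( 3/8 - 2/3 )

Numerator: -9/6 - 8/2 = -11/2
Denominator: 3/8 - 2/3 = -7/24
Divide: (-11/2) · (-24/7) = 132/7

132/7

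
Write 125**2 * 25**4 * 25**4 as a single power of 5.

125**2 = 5**6; 25**4 = 5**8; 25**4 = 5**8
Combine exponents: 5**22

5**22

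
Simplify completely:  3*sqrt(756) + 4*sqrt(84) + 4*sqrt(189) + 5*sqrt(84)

3*sqrt(756) = 18*sqrt(21); 4*sqrt(84) = 8*sqrt(21); 4*sqrt(189) = 12*sqrt(21); 5*sqrt(84) = 10*sqrt(21)
Combine: (18 + 8 + 12 + 10)·sqrt(21) = 48*sqrt(21)

48*sqrt(21)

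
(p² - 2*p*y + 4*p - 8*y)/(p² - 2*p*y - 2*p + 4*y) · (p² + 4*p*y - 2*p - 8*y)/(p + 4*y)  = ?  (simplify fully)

Factor: p² - 2*p*y + 4*p - 8*y = (p + 4)·(p - 2*y);  p² - 2*p*y - 2*p + 4*y = (p - 2*y)·(p - 2);  p² + 4*p*y - 2*p - 8*y = (p + 4*y)·(p - 2)
Cancel the common factors (p - 2*y), (p - 2), (p + 4*y).

p + 4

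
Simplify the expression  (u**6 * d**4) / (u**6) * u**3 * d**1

Quotient: d**4
Multiply by u**3 * d**1: add exponents.

d**5*u**3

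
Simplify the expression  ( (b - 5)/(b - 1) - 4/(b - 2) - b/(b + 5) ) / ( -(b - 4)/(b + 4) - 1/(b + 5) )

(3*b^3 + 55*b^2 + 102*b - 280)/(b^4 - b^3 - 20*b^2 + 52*b - 32)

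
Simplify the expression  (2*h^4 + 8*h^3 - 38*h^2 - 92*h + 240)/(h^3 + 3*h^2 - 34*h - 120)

Factor: 2*h^4 + 8*h^3 - 38*h^2 - 92*h + 240 = 2*(h + 4)*(h - 3)*(h + 5)*(h - 2);  h^3 + 3*h^2 - 34*h - 120 = (h + 5)*(h - 6)*(h + 4)
Cancel the common factors (h + 4), (h + 5).

(2*h^2 - 10*h + 12)/(h - 6)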